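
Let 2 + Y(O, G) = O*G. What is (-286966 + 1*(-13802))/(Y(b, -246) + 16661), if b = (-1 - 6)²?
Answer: -100256/1535 ≈ -65.313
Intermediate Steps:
b = 49 (b = (-7)² = 49)
Y(O, G) = -2 + G*O (Y(O, G) = -2 + O*G = -2 + G*O)
(-286966 + 1*(-13802))/(Y(b, -246) + 16661) = (-286966 + 1*(-13802))/((-2 - 246*49) + 16661) = (-286966 - 13802)/((-2 - 12054) + 16661) = -300768/(-12056 + 16661) = -300768/4605 = -300768*1/4605 = -100256/1535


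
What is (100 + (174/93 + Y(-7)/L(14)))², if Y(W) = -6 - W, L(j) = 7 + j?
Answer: 4402189801/423801 ≈ 10387.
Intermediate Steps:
(100 + (174/93 + Y(-7)/L(14)))² = (100 + (174/93 + (-6 - 1*(-7))/(7 + 14)))² = (100 + (174*(1/93) + (-6 + 7)/21))² = (100 + (58/31 + 1*(1/21)))² = (100 + (58/31 + 1/21))² = (100 + 1249/651)² = (66349/651)² = 4402189801/423801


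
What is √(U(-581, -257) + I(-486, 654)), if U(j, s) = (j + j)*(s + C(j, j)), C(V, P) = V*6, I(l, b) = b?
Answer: 2*√1087505 ≈ 2085.7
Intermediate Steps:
C(V, P) = 6*V
U(j, s) = 2*j*(s + 6*j) (U(j, s) = (j + j)*(s + 6*j) = (2*j)*(s + 6*j) = 2*j*(s + 6*j))
√(U(-581, -257) + I(-486, 654)) = √(2*(-581)*(-257 + 6*(-581)) + 654) = √(2*(-581)*(-257 - 3486) + 654) = √(2*(-581)*(-3743) + 654) = √(4349366 + 654) = √4350020 = 2*√1087505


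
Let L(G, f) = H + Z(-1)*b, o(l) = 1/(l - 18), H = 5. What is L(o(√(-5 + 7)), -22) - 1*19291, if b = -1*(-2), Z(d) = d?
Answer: -19288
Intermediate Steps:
o(l) = 1/(-18 + l)
b = 2
L(G, f) = 3 (L(G, f) = 5 - 1*2 = 5 - 2 = 3)
L(o(√(-5 + 7)), -22) - 1*19291 = 3 - 1*19291 = 3 - 19291 = -19288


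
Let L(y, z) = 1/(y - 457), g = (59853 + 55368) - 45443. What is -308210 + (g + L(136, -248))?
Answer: -76536673/321 ≈ -2.3843e+5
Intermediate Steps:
g = 69778 (g = 115221 - 45443 = 69778)
L(y, z) = 1/(-457 + y)
-308210 + (g + L(136, -248)) = -308210 + (69778 + 1/(-457 + 136)) = -308210 + (69778 + 1/(-321)) = -308210 + (69778 - 1/321) = -308210 + 22398737/321 = -76536673/321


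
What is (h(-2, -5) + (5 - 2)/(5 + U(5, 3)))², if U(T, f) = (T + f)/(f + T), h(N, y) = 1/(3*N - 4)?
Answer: 4/25 ≈ 0.16000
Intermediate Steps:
h(N, y) = 1/(-4 + 3*N)
U(T, f) = 1 (U(T, f) = (T + f)/(T + f) = 1)
(h(-2, -5) + (5 - 2)/(5 + U(5, 3)))² = (1/(-4 + 3*(-2)) + (5 - 2)/(5 + 1))² = (1/(-4 - 6) + 3/6)² = (1/(-10) + 3*(⅙))² = (-⅒ + ½)² = (⅖)² = 4/25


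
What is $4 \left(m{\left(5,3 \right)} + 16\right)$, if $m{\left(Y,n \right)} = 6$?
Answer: $88$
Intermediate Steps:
$4 \left(m{\left(5,3 \right)} + 16\right) = 4 \left(6 + 16\right) = 4 \cdot 22 = 88$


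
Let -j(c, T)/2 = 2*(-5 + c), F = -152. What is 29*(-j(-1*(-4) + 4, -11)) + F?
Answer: 196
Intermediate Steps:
j(c, T) = 20 - 4*c (j(c, T) = -4*(-5 + c) = -2*(-10 + 2*c) = 20 - 4*c)
29*(-j(-1*(-4) + 4, -11)) + F = 29*(-(20 - 4*(-1*(-4) + 4))) - 152 = 29*(-(20 - 4*(4 + 4))) - 152 = 29*(-(20 - 4*8)) - 152 = 29*(-(20 - 32)) - 152 = 29*(-1*(-12)) - 152 = 29*12 - 152 = 348 - 152 = 196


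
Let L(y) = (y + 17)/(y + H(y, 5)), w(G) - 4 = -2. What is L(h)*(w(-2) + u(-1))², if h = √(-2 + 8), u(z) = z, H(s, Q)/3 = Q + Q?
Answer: 84/149 + 13*√6/894 ≈ 0.59938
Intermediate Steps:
H(s, Q) = 6*Q (H(s, Q) = 3*(Q + Q) = 3*(2*Q) = 6*Q)
h = √6 ≈ 2.4495
w(G) = 2 (w(G) = 4 - 2 = 2)
L(y) = (17 + y)/(30 + y) (L(y) = (y + 17)/(y + 6*5) = (17 + y)/(y + 30) = (17 + y)/(30 + y))
L(h)*(w(-2) + u(-1))² = ((17 + √6)/(30 + √6))*(2 - 1)² = ((17 + √6)/(30 + √6))*1² = ((17 + √6)/(30 + √6))*1 = (17 + √6)/(30 + √6)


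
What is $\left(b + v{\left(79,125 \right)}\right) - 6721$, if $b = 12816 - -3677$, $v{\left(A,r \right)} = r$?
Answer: $9897$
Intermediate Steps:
$b = 16493$ ($b = 12816 + 3677 = 16493$)
$\left(b + v{\left(79,125 \right)}\right) - 6721 = \left(16493 + 125\right) - 6721 = 16618 - 6721 = 9897$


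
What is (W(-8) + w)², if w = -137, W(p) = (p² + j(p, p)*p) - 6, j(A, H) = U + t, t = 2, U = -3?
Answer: 5041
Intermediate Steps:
j(A, H) = -1 (j(A, H) = -3 + 2 = -1)
W(p) = -6 + p² - p (W(p) = (p² - p) - 6 = -6 + p² - p)
(W(-8) + w)² = ((-6 + (-8)² - 1*(-8)) - 137)² = ((-6 + 64 + 8) - 137)² = (66 - 137)² = (-71)² = 5041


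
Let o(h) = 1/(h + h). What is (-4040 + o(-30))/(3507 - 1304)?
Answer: -242401/132180 ≈ -1.8339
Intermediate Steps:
o(h) = 1/(2*h)
(-4040 + o(-30))/(3507 - 1304) = (-4040 + (½)/(-30))/(3507 - 1304) = (-4040 + (½)*(-1/30))/2203 = (-4040 - 1/60)*(1/2203) = -242401/60*1/2203 = -242401/132180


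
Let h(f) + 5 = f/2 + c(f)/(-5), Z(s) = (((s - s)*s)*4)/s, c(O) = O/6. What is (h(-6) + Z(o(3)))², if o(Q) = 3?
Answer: 1521/25 ≈ 60.840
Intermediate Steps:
c(O) = O/6 (c(O) = O*(⅙) = O/6)
Z(s) = 0 (Z(s) = ((0*s)*4)/s = (0*4)/s = 0/s = 0)
h(f) = -5 + 7*f/15 (h(f) = -5 + (f/2 + (f/6)/(-5)) = -5 + (f*(½) + (f/6)*(-⅕)) = -5 + (f/2 - f/30) = -5 + 7*f/15)
(h(-6) + Z(o(3)))² = ((-5 + (7/15)*(-6)) + 0)² = ((-5 - 14/5) + 0)² = (-39/5 + 0)² = (-39/5)² = 1521/25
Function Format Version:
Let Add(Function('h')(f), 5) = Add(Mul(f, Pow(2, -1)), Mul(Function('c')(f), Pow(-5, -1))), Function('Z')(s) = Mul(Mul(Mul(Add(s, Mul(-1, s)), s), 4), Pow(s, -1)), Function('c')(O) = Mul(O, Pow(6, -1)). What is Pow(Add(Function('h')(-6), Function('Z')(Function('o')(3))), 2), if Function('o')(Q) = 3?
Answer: Rational(1521, 25) ≈ 60.840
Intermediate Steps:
Function('c')(O) = Mul(Rational(1, 6), O) (Function('c')(O) = Mul(O, Rational(1, 6)) = Mul(Rational(1, 6), O))
Function('Z')(s) = 0 (Function('Z')(s) = Mul(Mul(Mul(0, s), 4), Pow(s, -1)) = Mul(Mul(0, 4), Pow(s, -1)) = Mul(0, Pow(s, -1)) = 0)
Function('h')(f) = Add(-5, Mul(Rational(7, 15), f)) (Function('h')(f) = Add(-5, Add(Mul(f, Pow(2, -1)), Mul(Mul(Rational(1, 6), f), Pow(-5, -1)))) = Add(-5, Add(Mul(f, Rational(1, 2)), Mul(Mul(Rational(1, 6), f), Rational(-1, 5)))) = Add(-5, Add(Mul(Rational(1, 2), f), Mul(Rational(-1, 30), f))) = Add(-5, Mul(Rational(7, 15), f)))
Pow(Add(Function('h')(-6), Function('Z')(Function('o')(3))), 2) = Pow(Add(Add(-5, Mul(Rational(7, 15), -6)), 0), 2) = Pow(Add(Add(-5, Rational(-14, 5)), 0), 2) = Pow(Add(Rational(-39, 5), 0), 2) = Pow(Rational(-39, 5), 2) = Rational(1521, 25)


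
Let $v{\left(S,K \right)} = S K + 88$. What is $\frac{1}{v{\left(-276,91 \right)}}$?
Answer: $- \frac{1}{25028} \approx -3.9955 \cdot 10^{-5}$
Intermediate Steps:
$v{\left(S,K \right)} = 88 + K S$ ($v{\left(S,K \right)} = K S + 88 = 88 + K S$)
$\frac{1}{v{\left(-276,91 \right)}} = \frac{1}{88 + 91 \left(-276\right)} = \frac{1}{88 - 25116} = \frac{1}{-25028} = - \frac{1}{25028}$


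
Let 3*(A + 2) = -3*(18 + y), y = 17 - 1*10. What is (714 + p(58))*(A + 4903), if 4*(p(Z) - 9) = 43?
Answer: 3577765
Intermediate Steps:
p(Z) = 79/4 (p(Z) = 9 + (¼)*43 = 9 + 43/4 = 79/4)
y = 7 (y = 17 - 10 = 7)
A = -27 (A = -2 + (-3*(18 + 7))/3 = -2 + (-3*25)/3 = -2 + (⅓)*(-75) = -2 - 25 = -27)
(714 + p(58))*(A + 4903) = (714 + 79/4)*(-27 + 4903) = (2935/4)*4876 = 3577765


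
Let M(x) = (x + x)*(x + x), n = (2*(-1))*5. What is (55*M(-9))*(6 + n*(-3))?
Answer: 641520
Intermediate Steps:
n = -10 (n = -2*5 = -10)
M(x) = 4*x² (M(x) = (2*x)*(2*x) = 4*x²)
(55*M(-9))*(6 + n*(-3)) = (55*(4*(-9)²))*(6 - 10*(-3)) = (55*(4*81))*(6 + 30) = (55*324)*36 = 17820*36 = 641520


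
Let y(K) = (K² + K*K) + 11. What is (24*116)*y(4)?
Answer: 119712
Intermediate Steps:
y(K) = 11 + 2*K² (y(K) = (K² + K²) + 11 = 2*K² + 11 = 11 + 2*K²)
(24*116)*y(4) = (24*116)*(11 + 2*4²) = 2784*(11 + 2*16) = 2784*(11 + 32) = 2784*43 = 119712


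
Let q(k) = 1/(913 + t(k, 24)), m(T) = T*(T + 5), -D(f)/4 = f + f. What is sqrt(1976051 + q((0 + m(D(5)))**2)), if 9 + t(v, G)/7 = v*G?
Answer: sqrt(8570202599879640085134)/65856170 ≈ 1405.7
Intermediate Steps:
D(f) = -8*f (D(f) = -4*(f + f) = -8*f)
t(v, G) = -63 + 7*G*v (t(v, G) = -63 + 7*(v*G) = -63 + 7*(G*v) = -63 + 7*G*v)
m(T) = T*(5 + T)
q(k) = 1/(850 + 168*k) (q(k) = 1/(913 + (-63 + 7*24*k)) = 1/(913 + (-63 + 168*k)) = 1/(850 + 168*k))
sqrt(1976051 + q((0 + m(D(5)))**2)) = sqrt(1976051 + 1/(2*(425 + 84*(0 + (-8*5)*(5 - 8*5))**2))) = sqrt(1976051 + 1/(2*(425 + 84*(0 - 40*(5 - 40))**2))) = sqrt(1976051 + 1/(2*(425 + 84*(0 - 40*(-35))**2))) = sqrt(1976051 + 1/(2*(425 + 84*(0 + 1400)**2))) = sqrt(1976051 + 1/(2*(425 + 84*1400**2))) = sqrt(1976051 + 1/(2*(425 + 84*1960000))) = sqrt(1976051 + 1/(2*(425 + 164640000))) = sqrt(1976051 + (1/2)/164640425) = sqrt(1976051 + (1/2)*(1/164640425)) = sqrt(1976051 + 1/329280850) = sqrt(650675752923351/329280850) = sqrt(8570202599879640085134)/65856170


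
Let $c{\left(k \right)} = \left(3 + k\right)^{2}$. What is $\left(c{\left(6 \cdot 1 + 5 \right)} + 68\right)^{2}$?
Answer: $69696$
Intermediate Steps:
$\left(c{\left(6 \cdot 1 + 5 \right)} + 68\right)^{2} = \left(\left(3 + \left(6 \cdot 1 + 5\right)\right)^{2} + 68\right)^{2} = \left(\left(3 + \left(6 + 5\right)\right)^{2} + 68\right)^{2} = \left(\left(3 + 11\right)^{2} + 68\right)^{2} = \left(14^{2} + 68\right)^{2} = \left(196 + 68\right)^{2} = 264^{2} = 69696$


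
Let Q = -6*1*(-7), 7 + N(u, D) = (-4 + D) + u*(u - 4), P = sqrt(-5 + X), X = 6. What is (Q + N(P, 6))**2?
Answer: 1156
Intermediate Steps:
P = 1 (P = sqrt(-5 + 6) = sqrt(1) = 1)
N(u, D) = -11 + D + u*(-4 + u) (N(u, D) = -7 + ((-4 + D) + u*(u - 4)) = -7 + ((-4 + D) + u*(-4 + u)) = -7 + (-4 + D + u*(-4 + u)) = -11 + D + u*(-4 + u))
Q = 42 (Q = -6*(-7) = 42)
(Q + N(P, 6))**2 = (42 + (-11 + 6 + 1**2 - 4*1))**2 = (42 + (-11 + 6 + 1 - 4))**2 = (42 - 8)**2 = 34**2 = 1156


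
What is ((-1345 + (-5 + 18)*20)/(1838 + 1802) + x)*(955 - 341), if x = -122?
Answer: -3904733/52 ≈ -75091.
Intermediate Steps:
((-1345 + (-5 + 18)*20)/(1838 + 1802) + x)*(955 - 341) = ((-1345 + (-5 + 18)*20)/(1838 + 1802) - 122)*(955 - 341) = ((-1345 + 13*20)/3640 - 122)*614 = ((-1345 + 260)*(1/3640) - 122)*614 = (-1085*1/3640 - 122)*614 = (-31/104 - 122)*614 = -12719/104*614 = -3904733/52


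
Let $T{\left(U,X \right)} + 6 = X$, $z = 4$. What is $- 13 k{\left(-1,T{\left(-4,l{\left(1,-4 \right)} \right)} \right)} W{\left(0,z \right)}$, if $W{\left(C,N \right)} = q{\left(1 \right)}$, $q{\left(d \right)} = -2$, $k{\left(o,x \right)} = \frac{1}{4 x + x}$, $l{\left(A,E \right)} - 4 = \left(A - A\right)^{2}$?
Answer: $- \frac{13}{5} \approx -2.6$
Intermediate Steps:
$l{\left(A,E \right)} = 4$ ($l{\left(A,E \right)} = 4 + \left(A - A\right)^{2} = 4 + 0^{2} = 4 + 0 = 4$)
$T{\left(U,X \right)} = -6 + X$
$k{\left(o,x \right)} = \frac{1}{5 x}$
$W{\left(C,N \right)} = -2$
$- 13 k{\left(-1,T{\left(-4,l{\left(1,-4 \right)} \right)} \right)} W{\left(0,z \right)} = - 13 \frac{1}{5 \left(-6 + 4\right)} \left(-2\right) = - 13 \frac{1}{5 \left(-2\right)} \left(-2\right) = - 13 \cdot \frac{1}{5} \left(- \frac{1}{2}\right) \left(-2\right) = \left(-13\right) \left(- \frac{1}{10}\right) \left(-2\right) = \frac{13}{10} \left(-2\right) = - \frac{13}{5}$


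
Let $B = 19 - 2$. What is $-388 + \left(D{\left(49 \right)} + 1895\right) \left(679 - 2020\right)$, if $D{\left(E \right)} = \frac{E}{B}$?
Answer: $- \frac{43272620}{17} \approx -2.5454 \cdot 10^{6}$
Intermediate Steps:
$B = 17$ ($B = 19 - 2 = 17$)
$D{\left(E \right)} = \frac{E}{17}$
$-388 + \left(D{\left(49 \right)} + 1895\right) \left(679 - 2020\right) = -388 + \left(\frac{1}{17} \cdot 49 + 1895\right) \left(679 - 2020\right) = -388 + \left(\frac{49}{17} + 1895\right) \left(-1341\right) = -388 + \frac{32264}{17} \left(-1341\right) = -388 - \frac{43266024}{17} = - \frac{43272620}{17}$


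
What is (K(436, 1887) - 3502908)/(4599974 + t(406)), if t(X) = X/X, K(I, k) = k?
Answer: -1167007/1533325 ≈ -0.76110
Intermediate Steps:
t(X) = 1
(K(436, 1887) - 3502908)/(4599974 + t(406)) = (1887 - 3502908)/(4599974 + 1) = -3501021/4599975 = -3501021*1/4599975 = -1167007/1533325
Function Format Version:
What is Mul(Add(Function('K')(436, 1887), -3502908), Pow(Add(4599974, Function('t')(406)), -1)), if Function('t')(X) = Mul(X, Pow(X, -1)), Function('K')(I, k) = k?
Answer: Rational(-1167007, 1533325) ≈ -0.76110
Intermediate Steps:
Function('t')(X) = 1
Mul(Add(Function('K')(436, 1887), -3502908), Pow(Add(4599974, Function('t')(406)), -1)) = Mul(Add(1887, -3502908), Pow(Add(4599974, 1), -1)) = Mul(-3501021, Pow(4599975, -1)) = Mul(-3501021, Rational(1, 4599975)) = Rational(-1167007, 1533325)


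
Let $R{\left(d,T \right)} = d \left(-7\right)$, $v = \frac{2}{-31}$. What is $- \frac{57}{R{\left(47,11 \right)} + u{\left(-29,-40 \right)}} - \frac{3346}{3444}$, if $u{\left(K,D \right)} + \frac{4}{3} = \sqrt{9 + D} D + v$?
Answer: $\frac{- 889080 \sqrt{31} + 6039707 i}{246 \left(- 30727 i + 3720 \sqrt{31}\right)} \approx -0.85292 - 0.079959 i$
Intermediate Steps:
$v = - \frac{2}{31}$ ($v = 2 \left(- \frac{1}{31}\right) = - \frac{2}{31} \approx -0.064516$)
$R{\left(d,T \right)} = - 7 d$
$u{\left(K,D \right)} = - \frac{130}{93} + D \sqrt{9 + D}$ ($u{\left(K,D \right)} = - \frac{4}{3} + \left(\sqrt{9 + D} D - \frac{2}{31}\right) = - \frac{4}{3} + \left(D \sqrt{9 + D} - \frac{2}{31}\right) = - \frac{4}{3} + \left(- \frac{2}{31} + D \sqrt{9 + D}\right) = - \frac{130}{93} + D \sqrt{9 + D}$)
$- \frac{57}{R{\left(47,11 \right)} + u{\left(-29,-40 \right)}} - \frac{3346}{3444} = - \frac{57}{\left(-7\right) 47 - \left(\frac{130}{93} + 40 \sqrt{9 - 40}\right)} - \frac{3346}{3444} = - \frac{57}{-329 - \left(\frac{130}{93} + 40 \sqrt{-31}\right)} - \frac{239}{246} = - \frac{57}{-329 - \left(\frac{130}{93} + 40 i \sqrt{31}\right)} - \frac{239}{246} = - \frac{57}{- \frac{30727}{93} - 40 i \sqrt{31}} - \frac{239}{246} = - \frac{239}{246} - \frac{57}{- \frac{30727}{93} - 40 i \sqrt{31}}$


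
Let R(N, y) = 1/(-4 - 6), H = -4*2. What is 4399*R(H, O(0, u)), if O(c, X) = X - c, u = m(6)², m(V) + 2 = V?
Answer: -4399/10 ≈ -439.90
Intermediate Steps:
H = -8
m(V) = -2 + V
u = 16 (u = (-2 + 6)² = 4² = 16)
R(N, y) = -⅒ (R(N, y) = 1/(-10) = -⅒)
4399*R(H, O(0, u)) = 4399*(-⅒) = -4399/10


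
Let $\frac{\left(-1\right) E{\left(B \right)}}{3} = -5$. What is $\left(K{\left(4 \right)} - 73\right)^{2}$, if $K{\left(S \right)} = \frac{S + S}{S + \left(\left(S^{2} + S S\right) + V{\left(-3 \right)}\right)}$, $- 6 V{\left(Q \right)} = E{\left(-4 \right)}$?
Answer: $\frac{23765625}{4489} \approx 5294.2$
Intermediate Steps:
$E{\left(B \right)} = 15$ ($E{\left(B \right)} = \left(-3\right) \left(-5\right) = 15$)
$V{\left(Q \right)} = - \frac{5}{2}$ ($V{\left(Q \right)} = \left(- \frac{1}{6}\right) 15 = - \frac{5}{2}$)
$K{\left(S \right)} = \frac{2 S}{- \frac{5}{2} + S + 2 S^{2}}$ ($K{\left(S \right)} = \frac{S + S}{S - \left(\frac{5}{2} - S^{2} - S S\right)} = \frac{2 S}{S + \left(\left(S^{2} + S^{2}\right) - \frac{5}{2}\right)} = \frac{2 S}{S + \left(2 S^{2} - \frac{5}{2}\right)} = \frac{2 S}{S + \left(- \frac{5}{2} + 2 S^{2}\right)} = \frac{2 S}{- \frac{5}{2} + S + 2 S^{2}}$)
$\left(K{\left(4 \right)} - 73\right)^{2} = \left(4 \cdot 4 \frac{1}{-5 + 2 \cdot 4 + 4 \cdot 4^{2}} - 73\right)^{2} = \left(4 \cdot 4 \frac{1}{-5 + 8 + 4 \cdot 16} - 73\right)^{2} = \left(4 \cdot 4 \frac{1}{-5 + 8 + 64} - 73\right)^{2} = \left(4 \cdot 4 \cdot \frac{1}{67} - 73\right)^{2} = \left(\frac{16}{67} - 73\right)^{2} = \left(- \frac{4875}{67}\right)^{2} = \frac{23765625}{4489}$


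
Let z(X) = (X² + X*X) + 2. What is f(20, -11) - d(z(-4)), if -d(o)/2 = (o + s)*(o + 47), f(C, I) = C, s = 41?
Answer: 12170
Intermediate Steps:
z(X) = 2 + 2*X² (z(X) = (X² + X²) + 2 = 2*X² + 2 = 2 + 2*X²)
d(o) = -2*(41 + o)*(47 + o) (d(o) = -2*(o + 41)*(o + 47) = -2*(41 + o)*(47 + o))
f(20, -11) - d(z(-4)) = 20 - (-3854 - 176*(2 + 2*(-4)²) - 2*(2 + 2*(-4)²)²) = 20 - (-3854 - 176*(2 + 2*16) - 2*(2 + 2*16)²) = 20 - (-3854 - 176*(2 + 32) - 2*(2 + 32)²) = 20 - (-3854 - 176*34 - 2*34²) = 20 - (-3854 - 5984 - 2*1156) = 20 - (-3854 - 5984 - 2312) = 20 - 1*(-12150) = 20 + 12150 = 12170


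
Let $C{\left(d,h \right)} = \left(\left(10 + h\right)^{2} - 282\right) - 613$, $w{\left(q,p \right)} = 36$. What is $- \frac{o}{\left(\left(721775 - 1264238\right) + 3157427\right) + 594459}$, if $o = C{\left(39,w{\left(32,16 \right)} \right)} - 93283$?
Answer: $\frac{92062}{3209423} \approx 0.028685$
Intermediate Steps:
$C{\left(d,h \right)} = -895 + \left(10 + h\right)^{2}$ ($C{\left(d,h \right)} = \left(-282 + \left(10 + h\right)^{2}\right) - 613 = -895 + \left(10 + h\right)^{2}$)
$o = -92062$ ($o = \left(-895 + \left(10 + 36\right)^{2}\right) - 93283 = \left(-895 + 46^{2}\right) - 93283 = \left(-895 + 2116\right) - 93283 = 1221 - 93283 = -92062$)
$- \frac{o}{\left(\left(721775 - 1264238\right) + 3157427\right) + 594459} = - \frac{-92062}{\left(\left(721775 - 1264238\right) + 3157427\right) + 594459} = - \frac{-92062}{\left(-542463 + 3157427\right) + 594459} = - \frac{-92062}{2614964 + 594459} = - \frac{-92062}{3209423} = \left(-1\right) \left(- \frac{92062}{3209423}\right) = \frac{92062}{3209423}$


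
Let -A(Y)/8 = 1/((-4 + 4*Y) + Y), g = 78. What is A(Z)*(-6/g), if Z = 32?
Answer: 2/507 ≈ 0.0039448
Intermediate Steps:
A(Y) = -8/(-4 + 5*Y) (A(Y) = -8/((-4 + 4*Y) + Y) = -8/(-4 + 5*Y))
A(Z)*(-6/g) = (-8/(-4 + 5*32))*(-6/78) = (-8/(-4 + 160))*(-6*1/78) = -8/156*(-1/13) = -8*1/156*(-1/13) = -2/39*(-1/13) = 2/507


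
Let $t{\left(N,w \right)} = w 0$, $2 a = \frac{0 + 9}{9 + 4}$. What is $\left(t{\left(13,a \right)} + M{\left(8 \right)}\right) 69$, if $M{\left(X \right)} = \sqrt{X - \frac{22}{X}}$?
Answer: $\frac{69 \sqrt{21}}{2} \approx 158.1$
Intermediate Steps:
$a = \frac{9}{26}$ ($a = \frac{\left(0 + 9\right) \frac{1}{9 + 4}}{2} = \frac{9 \cdot \frac{1}{13}}{2} = \frac{1}{2} \cdot \frac{9}{13} = \frac{9}{26} \approx 0.34615$)
$t{\left(N,w \right)} = 0$
$\left(t{\left(13,a \right)} + M{\left(8 \right)}\right) 69 = \left(0 + \sqrt{8 - \frac{22}{8}}\right) 69 = \left(0 + \sqrt{8 - \frac{11}{4}}\right) 69 = \left(0 + \sqrt{\frac{21}{4}}\right) 69 = \left(0 + \frac{\sqrt{21}}{2}\right) 69 = \frac{\sqrt{21}}{2} \cdot 69 = \frac{69 \sqrt{21}}{2}$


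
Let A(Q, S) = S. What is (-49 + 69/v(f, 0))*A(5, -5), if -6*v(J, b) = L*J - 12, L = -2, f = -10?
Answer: 2015/4 ≈ 503.75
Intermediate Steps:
v(J, b) = 2 + J/3 (v(J, b) = -(-2*J - 12)/6 = -(-12 - 2*J)/6 = 2 + J/3)
(-49 + 69/v(f, 0))*A(5, -5) = (-49 + 69/(2 + (⅓)*(-10)))*(-5) = (-49 + 69/(2 - 10/3))*(-5) = (-49 + 69/(-4/3))*(-5) = (-49 + 69*(-¾))*(-5) = (-49 - 207/4)*(-5) = -403/4*(-5) = 2015/4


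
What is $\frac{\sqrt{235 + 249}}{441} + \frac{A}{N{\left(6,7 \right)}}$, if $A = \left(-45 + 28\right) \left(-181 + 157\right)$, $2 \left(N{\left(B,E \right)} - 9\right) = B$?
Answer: $\frac{15016}{441} \approx 34.05$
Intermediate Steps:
$N{\left(B,E \right)} = 9 + \frac{B}{2}$
$A = 408$ ($A = \left(-17\right) \left(-24\right) = 408$)
$\frac{\sqrt{235 + 249}}{441} + \frac{A}{N{\left(6,7 \right)}} = \frac{\sqrt{235 + 249}}{441} + \frac{408}{9 + \frac{1}{2} \cdot 6} = \sqrt{484} \cdot \frac{1}{441} + \frac{408}{9 + 3} = 22 \cdot \frac{1}{441} + \frac{408}{12} = \frac{22}{441} + 408 \cdot \frac{1}{12} = \frac{22}{441} + 34 = \frac{15016}{441}$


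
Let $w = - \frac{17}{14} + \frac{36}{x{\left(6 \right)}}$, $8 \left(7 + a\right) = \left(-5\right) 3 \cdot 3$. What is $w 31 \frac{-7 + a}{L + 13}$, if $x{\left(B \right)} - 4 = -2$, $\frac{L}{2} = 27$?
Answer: $- \frac{1143745}{7504} \approx -152.42$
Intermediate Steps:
$L = 54$ ($L = 2 \cdot 27 = 54$)
$x{\left(B \right)} = 2$ ($x{\left(B \right)} = 4 - 2 = 2$)
$a = - \frac{101}{8}$ ($a = -7 + \frac{\left(-5\right) 3 \cdot 3}{8} = -7 + \frac{\left(-15\right) 3}{8} = -7 + \frac{1}{8} \left(-45\right) = -7 - \frac{45}{8} = - \frac{101}{8} \approx -12.625$)
$w = \frac{235}{14}$ ($w = - \frac{17}{14} + \frac{36}{2} = \left(-17\right) \frac{1}{14} + 36 \cdot \frac{1}{2} = - \frac{17}{14} + 18 = \frac{235}{14} \approx 16.786$)
$w 31 \frac{-7 + a}{L + 13} = \frac{235}{14} \cdot 31 \frac{-7 - \frac{101}{8}}{54 + 13} = \frac{7285 \left(- \frac{157}{8 \cdot 67}\right)}{14} = \frac{7285 \left(\left(- \frac{157}{8}\right) \frac{1}{67}\right)}{14} = \frac{7285}{14} \left(- \frac{157}{536}\right) = - \frac{1143745}{7504}$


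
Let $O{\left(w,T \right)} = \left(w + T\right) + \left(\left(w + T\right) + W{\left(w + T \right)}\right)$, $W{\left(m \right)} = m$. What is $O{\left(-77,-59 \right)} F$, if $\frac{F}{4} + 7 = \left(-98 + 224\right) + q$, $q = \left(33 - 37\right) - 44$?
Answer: $-115872$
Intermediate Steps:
$q = -48$ ($q = -4 - 44 = -48$)
$O{\left(w,T \right)} = 3 T + 3 w$ ($O{\left(w,T \right)} = \left(w + T\right) + \left(\left(w + T\right) + \left(w + T\right)\right) = \left(T + w\right) + \left(\left(T + w\right) + \left(T + w\right)\right) = \left(T + w\right) + \left(2 T + 2 w\right) = 3 T + 3 w$)
$F = 284$ ($F = -28 + 4 \left(\left(-98 + 224\right) - 48\right) = -28 + 4 \left(126 - 48\right) = -28 + 4 \cdot 78 = -28 + 312 = 284$)
$O{\left(-77,-59 \right)} F = \left(3 \left(-59\right) + 3 \left(-77\right)\right) 284 = \left(-177 - 231\right) 284 = \left(-408\right) 284 = -115872$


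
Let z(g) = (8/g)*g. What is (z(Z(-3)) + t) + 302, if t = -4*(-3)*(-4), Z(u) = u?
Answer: 262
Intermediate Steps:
z(g) = 8
t = -48 (t = 12*(-4) = -48)
(z(Z(-3)) + t) + 302 = (8 - 48) + 302 = -40 + 302 = 262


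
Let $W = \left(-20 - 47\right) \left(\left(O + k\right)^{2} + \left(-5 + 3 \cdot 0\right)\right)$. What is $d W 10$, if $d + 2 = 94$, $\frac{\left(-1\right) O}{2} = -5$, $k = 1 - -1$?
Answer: $-8567960$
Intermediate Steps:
$k = 2$ ($k = 1 + 1 = 2$)
$O = 10$ ($O = \left(-2\right) \left(-5\right) = 10$)
$d = 92$ ($d = -2 + 94 = 92$)
$W = -9313$ ($W = \left(-20 - 47\right) \left(\left(10 + 2\right)^{2} + \left(-5 + 3 \cdot 0\right)\right) = - 67 \left(12^{2} + \left(-5 + 0\right)\right) = - 67 \left(144 - 5\right) = \left(-67\right) 139 = -9313$)
$d W 10 = 92 \left(-9313\right) 10 = \left(-856796\right) 10 = -8567960$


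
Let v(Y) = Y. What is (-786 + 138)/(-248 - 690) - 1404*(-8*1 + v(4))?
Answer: 2634228/469 ≈ 5616.7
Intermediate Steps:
(-786 + 138)/(-248 - 690) - 1404*(-8*1 + v(4)) = (-786 + 138)/(-248 - 690) - 1404*(-8*1 + 4) = -648/(-938) - 1404*(-8 + 4) = -648*(-1/938) - 1404*(-4) = 324/469 + 5616 = 2634228/469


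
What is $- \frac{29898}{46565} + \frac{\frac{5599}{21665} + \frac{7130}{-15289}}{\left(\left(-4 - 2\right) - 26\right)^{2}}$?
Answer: $- \frac{2028837100070931}{3158837853086720} \approx -0.64227$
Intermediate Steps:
$- \frac{29898}{46565} + \frac{\frac{5599}{21665} + \frac{7130}{-15289}}{\left(\left(-4 - 2\right) - 26\right)^{2}} = \left(-29898\right) \frac{1}{46565} + \frac{5599 \cdot \frac{1}{21665} + 7130 \left(- \frac{1}{15289}\right)}{\left(\left(-4 - 2\right) - 26\right)^{2}} = - \frac{29898}{46565} + \frac{\frac{5599}{21665} - \frac{7130}{15289}}{\left(-6 - 26\right)^{2}} = - \frac{29898}{46565} - \frac{68868339}{331236185 \left(-32\right)^{2}} = - \frac{29898}{46565} - \frac{68868339}{331236185 \cdot 1024} = - \frac{29898}{46565} - \frac{68868339}{339185853440} = - \frac{2028837100070931}{3158837853086720}$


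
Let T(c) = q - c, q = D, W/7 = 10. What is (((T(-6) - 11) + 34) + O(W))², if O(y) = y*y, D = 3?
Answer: 24324624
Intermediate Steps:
W = 70 (W = 7*10 = 70)
q = 3
O(y) = y²
T(c) = 3 - c
(((T(-6) - 11) + 34) + O(W))² = ((((3 - 1*(-6)) - 11) + 34) + 70²)² = ((((3 + 6) - 11) + 34) + 4900)² = (((9 - 11) + 34) + 4900)² = ((-2 + 34) + 4900)² = (32 + 4900)² = 4932² = 24324624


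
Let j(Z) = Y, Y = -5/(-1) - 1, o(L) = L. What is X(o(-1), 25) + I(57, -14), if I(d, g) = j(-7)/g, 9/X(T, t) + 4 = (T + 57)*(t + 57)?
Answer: -9113/32116 ≈ -0.28375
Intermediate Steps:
X(T, t) = 9/(-4 + (57 + T)*(57 + t)) (X(T, t) = 9/(-4 + (T + 57)*(t + 57)) = 9/(-4 + (57 + T)*(57 + t)))
Y = 4 (Y = -5*(-1) - 1 = 5 - 1 = 4)
j(Z) = 4
I(d, g) = 4/g
X(o(-1), 25) + I(57, -14) = 9/(3245 + 57*(-1) + 57*25 - 1*25) + 4/(-14) = 9/(3245 - 57 + 1425 - 25) + 4*(-1/14) = 9/4588 - 2/7 = -9113/32116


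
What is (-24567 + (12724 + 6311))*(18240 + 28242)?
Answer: -257138424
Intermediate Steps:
(-24567 + (12724 + 6311))*(18240 + 28242) = (-24567 + 19035)*46482 = -5532*46482 = -257138424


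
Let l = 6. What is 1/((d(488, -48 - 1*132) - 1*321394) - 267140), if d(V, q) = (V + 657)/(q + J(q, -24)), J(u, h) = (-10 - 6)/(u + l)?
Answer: -15652/9211833783 ≈ -1.6991e-6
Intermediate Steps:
J(u, h) = -16/(6 + u) (J(u, h) = (-10 - 6)/(u + 6) = -16/(6 + u))
d(V, q) = (657 + V)/(q - 16/(6 + q)) (d(V, q) = (V + 657)/(q - 16/(6 + q)) = (657 + V)/(q - 16/(6 + q)))
1/((d(488, -48 - 1*132) - 1*321394) - 267140) = 1/(((6 + (-48 - 1*132))*(657 + 488)/(-16 + (-48 - 1*132)*(6 + (-48 - 1*132))) - 1*321394) - 267140) = 1/(((6 + (-48 - 132))*1145/(-16 + (-48 - 132)*(6 + (-48 - 132))) - 321394) - 267140) = 1/(((6 - 180)*1145/(-16 - 180*(6 - 180)) - 321394) - 267140) = 1/((-174*1145/(-16 - 180*(-174)) - 321394) - 267140) = 1/((-174*1145/(-16 + 31320) - 321394) - 267140) = 1/((-174*1145/31304 - 321394) - 267140) = 1/(((1/31304)*(-174)*1145 - 321394) - 267140) = 1/((-99615/15652 - 321394) - 267140) = 1/(-5030558503/15652 - 267140) = 1/(-9211833783/15652) = -15652/9211833783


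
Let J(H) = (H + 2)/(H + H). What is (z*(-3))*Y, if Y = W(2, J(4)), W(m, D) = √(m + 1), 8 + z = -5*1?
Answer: 39*√3 ≈ 67.550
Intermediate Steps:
z = -13 (z = -8 - 5*1 = -8 - 5 = -13)
J(H) = (2 + H)/(2*H) (J(H) = (2 + H)/((2*H)) = (2 + H)*(1/(2*H)) = (2 + H)/(2*H))
W(m, D) = √(1 + m)
Y = √3 (Y = √(1 + 2) = √3 ≈ 1.7320)
(z*(-3))*Y = (-13*(-3))*√3 = 39*√3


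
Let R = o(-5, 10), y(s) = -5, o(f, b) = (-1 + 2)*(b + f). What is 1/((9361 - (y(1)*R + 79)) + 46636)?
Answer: 1/55943 ≈ 1.7875e-5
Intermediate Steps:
o(f, b) = b + f (o(f, b) = 1*(b + f) = b + f)
R = 5 (R = 10 - 5 = 5)
1/((9361 - (y(1)*R + 79)) + 46636) = 1/((9361 - (-5*5 + 79)) + 46636) = 1/((9361 - (-25 + 79)) + 46636) = 1/((9361 - 1*54) + 46636) = 1/((9361 - 54) + 46636) = 1/(9307 + 46636) = 1/55943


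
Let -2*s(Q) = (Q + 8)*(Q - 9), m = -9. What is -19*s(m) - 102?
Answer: 69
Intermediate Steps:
s(Q) = -(-9 + Q)*(8 + Q)/2 (s(Q) = -(Q + 8)*(Q - 9)/2 = -(8 + Q)*(-9 + Q)/2 = -(-9 + Q)*(8 + Q)/2)
-19*s(m) - 102 = -19*(36 + (1/2)*(-9) - 1/2*(-9)**2) - 102 = -19*(36 - 9/2 - 1/2*81) - 102 = -19*(36 - 9/2 - 81/2) - 102 = -19*(-9) - 102 = 171 - 102 = 69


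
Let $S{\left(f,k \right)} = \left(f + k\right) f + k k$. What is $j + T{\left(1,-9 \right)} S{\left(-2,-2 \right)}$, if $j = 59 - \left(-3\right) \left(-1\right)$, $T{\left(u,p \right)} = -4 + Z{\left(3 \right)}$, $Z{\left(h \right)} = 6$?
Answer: $80$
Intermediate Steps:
$T{\left(u,p \right)} = 2$ ($T{\left(u,p \right)} = -4 + 6 = 2$)
$S{\left(f,k \right)} = k^{2} + f \left(f + k\right)$ ($S{\left(f,k \right)} = f \left(f + k\right) + k^{2} = k^{2} + f \left(f + k\right)$)
$j = 56$ ($j = 59 - 3 = 56$)
$j + T{\left(1,-9 \right)} S{\left(-2,-2 \right)} = 56 + 2 \left(\left(-2\right)^{2} + \left(-2\right)^{2} - -4\right) = 56 + 2 \left(4 + 4 + 4\right) = 56 + 2 \cdot 12 = 56 + 24 = 80$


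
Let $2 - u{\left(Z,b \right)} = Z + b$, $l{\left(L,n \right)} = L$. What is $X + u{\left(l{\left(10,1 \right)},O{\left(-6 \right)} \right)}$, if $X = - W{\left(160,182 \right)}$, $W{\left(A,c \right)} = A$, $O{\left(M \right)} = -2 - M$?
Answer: $-172$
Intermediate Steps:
$X = -160$ ($X = \left(-1\right) 160 = -160$)
$u{\left(Z,b \right)} = 2 - Z - b$ ($u{\left(Z,b \right)} = 2 - \left(Z + b\right) = 2 - Z - b$)
$X + u{\left(l{\left(10,1 \right)},O{\left(-6 \right)} \right)} = -160 - \left(6 + 6\right) = -160 - 12 = -172$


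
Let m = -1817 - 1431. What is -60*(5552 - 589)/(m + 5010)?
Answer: -148890/881 ≈ -169.00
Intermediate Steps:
m = -3248
-60*(5552 - 589)/(m + 5010) = -60*(5552 - 589)/(-3248 + 5010) = -297780/1762 = -60*4963/1762 = -148890/881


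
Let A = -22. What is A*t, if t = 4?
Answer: -88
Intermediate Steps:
A*t = -22*4 = -88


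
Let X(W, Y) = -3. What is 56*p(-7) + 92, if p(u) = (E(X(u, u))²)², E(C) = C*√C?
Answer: 40916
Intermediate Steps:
E(C) = C^(3/2)
p(u) = 729 (p(u) = (((-3)^(3/2))²)² = ((-3*I*√3)²)² = (-27)² = 729)
56*p(-7) + 92 = 56*729 + 92 = 40824 + 92 = 40916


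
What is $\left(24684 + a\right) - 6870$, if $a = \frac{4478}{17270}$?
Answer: $\frac{153826129}{8635} \approx 17814.0$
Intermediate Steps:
$a = \frac{2239}{8635}$ ($a = 4478 \cdot \frac{1}{17270} = \frac{2239}{8635} \approx 0.25929$)
$\left(24684 + a\right) - 6870 = \left(24684 + \frac{2239}{8635}\right) - 6870 = \frac{213148579}{8635} - 6870 = \frac{153826129}{8635}$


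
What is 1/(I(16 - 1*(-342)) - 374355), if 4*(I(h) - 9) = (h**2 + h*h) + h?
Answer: -2/620349 ≈ -3.2240e-6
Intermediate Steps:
I(h) = 9 + h**2/2 + h/4 (I(h) = 9 + ((h**2 + h*h) + h)/4 = 9 + ((h**2 + h**2) + h)/4 = 9 + (2*h**2 + h)/4 = 9 + (h + 2*h**2)/4 = 9 + (h**2/2 + h/4) = 9 + h**2/2 + h/4)
1/(I(16 - 1*(-342)) - 374355) = 1/((9 + (16 - 1*(-342))**2/2 + (16 - 1*(-342))/4) - 374355) = 1/((9 + (16 + 342)**2/2 + (16 + 342)/4) - 374355) = 1/((9 + (1/2)*358**2 + (1/4)*358) - 374355) = 1/((9 + (1/2)*128164 + 179/2) - 374355) = 1/((9 + 64082 + 179/2) - 374355) = 1/(128361/2 - 374355) = 1/(-620349/2) = -2/620349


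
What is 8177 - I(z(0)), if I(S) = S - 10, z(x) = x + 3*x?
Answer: 8187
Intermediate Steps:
z(x) = 4*x
I(S) = -10 + S
8177 - I(z(0)) = 8177 - (-10 + 4*0) = 8177 - (-10 + 0) = 8177 - 1*(-10) = 8177 + 10 = 8187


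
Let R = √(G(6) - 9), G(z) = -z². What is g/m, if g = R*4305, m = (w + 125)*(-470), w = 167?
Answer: -2583*I*√5/27448 ≈ -0.21043*I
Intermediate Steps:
R = 3*I*√5 (R = √(-1*6² - 9) = √(-1*36 - 9) = √(-36 - 9) = √(-45) = 3*I*√5 ≈ 6.7082*I)
m = -137240 (m = (167 + 125)*(-470) = 292*(-470) = -137240)
g = 12915*I*√5 (g = (3*I*√5)*4305 = 12915*I*√5 ≈ 28879.0*I)
g/m = (12915*I*√5)/(-137240) = (12915*I*√5)*(-1/137240) = -2583*I*√5/27448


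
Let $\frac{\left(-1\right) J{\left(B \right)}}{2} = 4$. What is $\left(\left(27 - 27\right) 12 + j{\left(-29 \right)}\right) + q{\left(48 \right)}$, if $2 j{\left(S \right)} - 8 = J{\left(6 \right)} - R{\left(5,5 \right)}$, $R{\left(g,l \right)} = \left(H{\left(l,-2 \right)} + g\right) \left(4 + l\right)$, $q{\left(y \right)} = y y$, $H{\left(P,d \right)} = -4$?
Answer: $\frac{4599}{2} \approx 2299.5$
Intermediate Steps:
$q{\left(y \right)} = y^{2}$
$R{\left(g,l \right)} = \left(-4 + g\right) \left(4 + l\right)$
$J{\left(B \right)} = -8$ ($J{\left(B \right)} = \left(-2\right) 4 = -8$)
$j{\left(S \right)} = - \frac{9}{2}$ ($j{\left(S \right)} = 4 + \frac{-8 - \left(-16 - 20 + 4 \cdot 5 + 5 \cdot 5\right)}{2} = 4 + \frac{-8 - \left(-16 - 20 + 20 + 25\right)}{2} = 4 + \frac{-8 - 9}{2} = 4 + \frac{1}{2} \left(-17\right) = 4 - \frac{17}{2} = - \frac{9}{2}$)
$\left(\left(27 - 27\right) 12 + j{\left(-29 \right)}\right) + q{\left(48 \right)} = \left(\left(27 - 27\right) 12 - \frac{9}{2}\right) + 48^{2} = \left(0 \cdot 12 - \frac{9}{2}\right) + 2304 = \left(0 - \frac{9}{2}\right) + 2304 = - \frac{9}{2} + 2304 = \frac{4599}{2}$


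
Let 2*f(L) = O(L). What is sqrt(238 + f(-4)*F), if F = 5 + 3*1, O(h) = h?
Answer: sqrt(222) ≈ 14.900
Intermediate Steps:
f(L) = L/2
F = 8 (F = 5 + 3 = 8)
sqrt(238 + f(-4)*F) = sqrt(238 + ((1/2)*(-4))*8) = sqrt(238 - 2*8) = sqrt(238 - 16) = sqrt(222)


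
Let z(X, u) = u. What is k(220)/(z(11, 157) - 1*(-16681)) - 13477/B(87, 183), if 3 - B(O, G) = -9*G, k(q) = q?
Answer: -113281363/13891350 ≈ -8.1548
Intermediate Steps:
B(O, G) = 3 + 9*G (B(O, G) = 3 - (-9)*G = 3 + 9*G)
k(220)/(z(11, 157) - 1*(-16681)) - 13477/B(87, 183) = 220/(157 - 1*(-16681)) - 13477/(3 + 9*183) = 220/(157 + 16681) - 13477/(3 + 1647) = 220/16838 - 13477/1650 = 220*(1/16838) - 13477*1/1650 = 110/8419 - 13477/1650 = -113281363/13891350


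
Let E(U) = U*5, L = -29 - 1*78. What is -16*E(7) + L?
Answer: -667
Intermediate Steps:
L = -107 (L = -29 - 78 = -107)
E(U) = 5*U
-16*E(7) + L = -80*7 - 107 = -16*35 - 107 = -560 - 107 = -667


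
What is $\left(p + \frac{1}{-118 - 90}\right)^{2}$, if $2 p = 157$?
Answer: $\frac{266570929}{43264} \approx 6161.5$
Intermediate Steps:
$p = \frac{157}{2}$ ($p = \frac{1}{2} \cdot 157 = \frac{157}{2} \approx 78.5$)
$\left(p + \frac{1}{-118 - 90}\right)^{2} = \left(\frac{157}{2} + \frac{1}{-118 - 90}\right)^{2} = \left(\frac{157}{2} + \frac{1}{-208}\right)^{2} = \left(\frac{157}{2} - \frac{1}{208}\right)^{2} = \left(\frac{16327}{208}\right)^{2} = \frac{266570929}{43264}$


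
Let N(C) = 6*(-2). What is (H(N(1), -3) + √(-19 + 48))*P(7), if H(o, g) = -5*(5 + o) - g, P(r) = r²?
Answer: 1862 + 49*√29 ≈ 2125.9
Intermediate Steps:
N(C) = -12
H(o, g) = -25 - g - 5*o (H(o, g) = (-25 - 5*o) - g = -25 - g - 5*o)
(H(N(1), -3) + √(-19 + 48))*P(7) = ((-25 - 1*(-3) - 5*(-12)) + √(-19 + 48))*7² = ((-25 + 3 + 60) + √29)*49 = (38 + √29)*49 = 1862 + 49*√29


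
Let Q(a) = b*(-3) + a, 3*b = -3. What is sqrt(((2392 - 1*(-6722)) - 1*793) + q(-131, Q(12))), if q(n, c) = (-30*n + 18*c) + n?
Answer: sqrt(12390) ≈ 111.31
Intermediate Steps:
b = -1 (b = (1/3)*(-3) = -1)
Q(a) = 3 + a (Q(a) = -1*(-3) + a = 3 + a)
q(n, c) = -29*n + 18*c
sqrt(((2392 - 1*(-6722)) - 1*793) + q(-131, Q(12))) = sqrt(((2392 - 1*(-6722)) - 1*793) + (-29*(-131) + 18*(3 + 12))) = sqrt(((2392 + 6722) - 793) + (3799 + 18*15)) = sqrt((9114 - 793) + (3799 + 270)) = sqrt(8321 + 4069) = sqrt(12390)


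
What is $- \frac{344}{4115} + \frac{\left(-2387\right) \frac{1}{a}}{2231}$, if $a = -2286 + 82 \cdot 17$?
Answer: $- \frac{674755383}{8189063980} \approx -0.082397$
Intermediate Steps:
$a = -892$ ($a = -2286 + 1394 = -892$)
$- \frac{344}{4115} + \frac{\left(-2387\right) \frac{1}{a}}{2231} = - \frac{344}{4115} + \frac{\left(-2387\right) \frac{1}{-892}}{2231} = \left(-344\right) \frac{1}{4115} + \left(-2387\right) \left(- \frac{1}{892}\right) \frac{1}{2231} = - \frac{344}{4115} + \frac{2387}{892} \cdot \frac{1}{2231} = - \frac{344}{4115} + \frac{2387}{1990052} = - \frac{674755383}{8189063980}$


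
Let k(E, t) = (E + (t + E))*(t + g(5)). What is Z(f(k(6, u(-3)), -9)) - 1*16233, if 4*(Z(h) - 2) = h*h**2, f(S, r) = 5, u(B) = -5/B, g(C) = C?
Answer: -64799/4 ≈ -16200.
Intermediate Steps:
k(E, t) = (5 + t)*(t + 2*E) (k(E, t) = (E + (t + E))*(t + 5) = (E + (E + t))*(5 + t) = (t + 2*E)*(5 + t) = (5 + t)*(t + 2*E))
Z(h) = 2 + h**3/4 (Z(h) = 2 + (h*h**2)/4 = 2 + h**3/4)
Z(f(k(6, u(-3)), -9)) - 1*16233 = (2 + (1/4)*5**3) - 1*16233 = (2 + (1/4)*125) - 16233 = (2 + 125/4) - 16233 = 133/4 - 16233 = -64799/4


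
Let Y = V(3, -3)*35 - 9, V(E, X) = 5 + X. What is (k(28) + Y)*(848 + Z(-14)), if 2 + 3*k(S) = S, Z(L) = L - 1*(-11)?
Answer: 176605/3 ≈ 58868.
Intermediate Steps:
Z(L) = 11 + L (Z(L) = L + 11 = 11 + L)
k(S) = -⅔ + S/3
Y = 61 (Y = (5 - 3)*35 - 9 = 2*35 - 9 = 70 - 9 = 61)
(k(28) + Y)*(848 + Z(-14)) = ((-⅔ + (⅓)*28) + 61)*(848 + (11 - 14)) = ((-⅔ + 28/3) + 61)*(848 - 3) = (26/3 + 61)*845 = (209/3)*845 = 176605/3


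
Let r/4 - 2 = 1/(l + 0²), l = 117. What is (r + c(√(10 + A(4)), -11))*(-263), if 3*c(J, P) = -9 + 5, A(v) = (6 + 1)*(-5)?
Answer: -206192/117 ≈ -1762.3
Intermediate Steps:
A(v) = -35 (A(v) = 7*(-5) = -35)
c(J, P) = -4/3 (c(J, P) = (-9 + 5)/3 = (⅓)*(-4) = -4/3)
r = 940/117 (r = 8 + 4/(117 + 0²) = 8 + 4/(117 + 0) = 8 + 4/117 = 940/117 ≈ 8.0342)
(r + c(√(10 + A(4)), -11))*(-263) = (940/117 - 4/3)*(-263) = (784/117)*(-263) = -206192/117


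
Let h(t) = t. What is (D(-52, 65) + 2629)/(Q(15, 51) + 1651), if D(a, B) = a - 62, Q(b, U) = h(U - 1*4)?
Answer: 2515/1698 ≈ 1.4812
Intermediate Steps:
Q(b, U) = -4 + U (Q(b, U) = U - 1*4 = U - 4 = -4 + U)
D(a, B) = -62 + a
(D(-52, 65) + 2629)/(Q(15, 51) + 1651) = ((-62 - 52) + 2629)/((-4 + 51) + 1651) = (-114 + 2629)/(47 + 1651) = 2515/1698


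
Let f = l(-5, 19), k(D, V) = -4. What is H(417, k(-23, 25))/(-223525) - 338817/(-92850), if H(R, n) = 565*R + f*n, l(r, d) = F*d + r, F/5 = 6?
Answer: 720906489/276723950 ≈ 2.6051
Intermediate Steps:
F = 30 (F = 5*6 = 30)
l(r, d) = r + 30*d (l(r, d) = 30*d + r = r + 30*d)
f = 565 (f = -5 + 30*19 = -5 + 570 = 565)
H(R, n) = 565*R + 565*n
H(417, k(-23, 25))/(-223525) - 338817/(-92850) = (565*417 + 565*(-4))/(-223525) - 338817/(-92850) = (235605 - 2260)*(-1/223525) - 338817*(-1/92850) = 233345*(-1/223525) + 112939/30950 = -46669/44705 + 112939/30950 = 720906489/276723950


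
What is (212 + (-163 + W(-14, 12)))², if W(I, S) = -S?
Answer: 1369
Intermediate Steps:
(212 + (-163 + W(-14, 12)))² = (212 + (-163 - 1*12))² = (212 + (-163 - 12))² = (212 - 175)² = 37² = 1369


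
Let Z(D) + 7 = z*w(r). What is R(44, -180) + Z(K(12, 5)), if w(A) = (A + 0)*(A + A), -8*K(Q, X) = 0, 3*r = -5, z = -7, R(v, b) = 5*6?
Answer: -143/9 ≈ -15.889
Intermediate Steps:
R(v, b) = 30
r = -5/3 (r = (⅓)*(-5) = -5/3 ≈ -1.6667)
K(Q, X) = 0 (K(Q, X) = -⅛*0 = 0)
w(A) = 2*A² (w(A) = A*(2*A) = 2*A²)
Z(D) = -413/9 (Z(D) = -7 - 14*(-5/3)² = -7 - 14*25/9 = -7 - 7*50/9 = -7 - 350/9 = -413/9)
R(44, -180) + Z(K(12, 5)) = 30 - 413/9 = -143/9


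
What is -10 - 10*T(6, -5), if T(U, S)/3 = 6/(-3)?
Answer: 50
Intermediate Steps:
T(U, S) = -6 (T(U, S) = 3*(6/(-3)) = 3*(6*(-1/3)) = 3*(-2) = -6)
-10 - 10*T(6, -5) = -10 - 10*(-6) = -10 + 60 = 50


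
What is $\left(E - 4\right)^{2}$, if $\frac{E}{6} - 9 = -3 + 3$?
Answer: $2500$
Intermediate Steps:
$E = 54$ ($E = 54 + 6 \left(-3 + 3\right) = 54 + 6 \cdot 0 = 54 + 0 = 54$)
$\left(E - 4\right)^{2} = \left(54 - 4\right)^{2} = 50^{2} = 2500$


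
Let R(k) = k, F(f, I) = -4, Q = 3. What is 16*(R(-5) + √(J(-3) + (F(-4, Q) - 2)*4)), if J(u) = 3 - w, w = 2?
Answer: -80 + 16*I*√23 ≈ -80.0 + 76.733*I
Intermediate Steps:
J(u) = 1 (J(u) = 3 - 1*2 = 3 - 2 = 1)
16*(R(-5) + √(J(-3) + (F(-4, Q) - 2)*4)) = 16*(-5 + √(1 + (-4 - 2)*4)) = 16*(-5 + √(1 - 6*4)) = 16*(-5 + √(1 - 24)) = 16*(-5 + √(-23)) = 16*(-5 + I*√23) = -80 + 16*I*√23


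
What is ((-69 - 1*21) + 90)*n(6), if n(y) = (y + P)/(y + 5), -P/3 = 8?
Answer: 0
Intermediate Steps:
P = -24 (P = -3*8 = -24)
n(y) = (-24 + y)/(5 + y) (n(y) = (y - 24)/(y + 5) = (-24 + y)/(5 + y))
((-69 - 1*21) + 90)*n(6) = ((-69 - 1*21) + 90)*((-24 + 6)/(5 + 6)) = ((-69 - 21) + 90)*(-18/11) = (-90 + 90)*((1/11)*(-18)) = 0*(-18/11) = 0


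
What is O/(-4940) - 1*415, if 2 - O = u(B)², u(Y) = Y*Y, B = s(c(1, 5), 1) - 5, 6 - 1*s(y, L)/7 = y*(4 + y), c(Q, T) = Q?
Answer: -1025043/2470 ≈ -415.00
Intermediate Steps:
s(y, L) = 42 - 7*y*(4 + y)
B = 2 (B = (42 - 28*1 - 7*1²) - 5 = (42 - 28 - 7*1) - 5 = (42 - 28 - 7) - 5 = 7 - 5 = 2)
u(Y) = Y²
O = -14 (O = 2 - (2²)² = 2 - 1*4² = 2 - 1*16 = 2 - 16 = -14)
O/(-4940) - 1*415 = -14/(-4940) - 1*415 = -14*(-1/4940) - 415 = 7/2470 - 415 = -1025043/2470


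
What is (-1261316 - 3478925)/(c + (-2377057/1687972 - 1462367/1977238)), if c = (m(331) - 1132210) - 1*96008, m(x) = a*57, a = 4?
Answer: 7910330215213270988/2049225638749386465 ≈ 3.8602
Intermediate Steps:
m(x) = 228 (m(x) = 4*57 = 228)
c = -1227990 (c = (228 - 1132210) - 1*96008 = -1131982 - 96008 = -1227990)
(-1261316 - 3478925)/(c + (-2377057/1687972 - 1462367/1977238)) = (-1261316 - 3478925)/(-1227990 + (-2377057/1687972 - 1462367/1977238)) = -4740241/(-1227990 + (-2377057*1/1687972 - 1462367*1/1977238)) = -4740241/(-1227990 + (-2377057/1687972 - 1462367/1977238)) = -4740241/(-1227990 - 3584220989145/1668761190668) = -4740241/(-2049225638749386465/1668761190668) = -4740241*(-1668761190668/2049225638749386465) = 7910330215213270988/2049225638749386465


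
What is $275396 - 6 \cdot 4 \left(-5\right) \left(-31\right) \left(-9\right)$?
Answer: $308876$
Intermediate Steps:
$275396 - 6 \cdot 4 \left(-5\right) \left(-31\right) \left(-9\right) = 275396 - 6 \left(-20\right) \left(-31\right) \left(-9\right) = 275396 - \left(-120\right) \left(-31\right) \left(-9\right) = 275396 - 3720 \left(-9\right) = 275396 - -33480 = 275396 + 33480 = 308876$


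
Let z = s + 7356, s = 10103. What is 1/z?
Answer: 1/17459 ≈ 5.7277e-5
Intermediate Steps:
z = 17459 (z = 10103 + 7356 = 17459)
1/z = 1/17459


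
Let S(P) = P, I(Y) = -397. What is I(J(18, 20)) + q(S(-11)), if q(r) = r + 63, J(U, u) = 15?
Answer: -345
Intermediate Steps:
q(r) = 63 + r
I(J(18, 20)) + q(S(-11)) = -397 + (63 - 11) = -397 + 52 = -345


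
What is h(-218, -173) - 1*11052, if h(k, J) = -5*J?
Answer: -10187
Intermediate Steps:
h(-218, -173) - 1*11052 = -5*(-173) - 1*11052 = 865 - 11052 = -10187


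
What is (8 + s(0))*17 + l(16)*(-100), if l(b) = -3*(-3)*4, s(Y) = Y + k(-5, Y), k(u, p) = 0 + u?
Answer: -3549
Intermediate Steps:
k(u, p) = u
s(Y) = -5 + Y (s(Y) = Y - 5 = -5 + Y)
l(b) = 36 (l(b) = 9*4 = 36)
(8 + s(0))*17 + l(16)*(-100) = (8 + (-5 + 0))*17 + 36*(-100) = (8 - 5)*17 - 3600 = 3*17 - 3600 = 51 - 3600 = -3549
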